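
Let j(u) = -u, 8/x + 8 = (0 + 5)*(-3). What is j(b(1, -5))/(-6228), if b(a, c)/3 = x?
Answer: -2/11937 ≈ -0.00016755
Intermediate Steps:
x = -8/23 (x = 8/(-8 + (0 + 5)*(-3)) = 8/(-8 + 5*(-3)) = 8/(-8 - 15) = 8/(-23) = 8*(-1/23) = -8/23 ≈ -0.34783)
b(a, c) = -24/23 (b(a, c) = 3*(-8/23) = -24/23)
j(b(1, -5))/(-6228) = -1*(-24/23)/(-6228) = (24/23)*(-1/6228) = -2/11937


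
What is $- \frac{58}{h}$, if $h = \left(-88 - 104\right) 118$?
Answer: $\frac{29}{11328} \approx 0.00256$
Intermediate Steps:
$h = -22656$ ($h = \left(-192\right) 118 = -22656$)
$- \frac{58}{h} = - \frac{58}{-22656} = \left(-58\right) \left(- \frac{1}{22656}\right) = \frac{29}{11328}$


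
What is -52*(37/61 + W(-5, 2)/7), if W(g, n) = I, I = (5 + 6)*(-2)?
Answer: 56316/427 ≈ 131.89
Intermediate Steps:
I = -22 (I = 11*(-2) = -22)
W(g, n) = -22
-52*(37/61 + W(-5, 2)/7) = -52*(37/61 - 22/7) = -52*(-1083/427) = 56316/427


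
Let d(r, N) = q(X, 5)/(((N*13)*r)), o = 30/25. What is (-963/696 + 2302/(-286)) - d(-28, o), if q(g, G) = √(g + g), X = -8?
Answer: -312935/33176 + 5*I/546 ≈ -9.4326 + 0.0091575*I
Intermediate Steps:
q(g, G) = √2*√g (q(g, G) = √(2*g) = √2*√g)
o = 6/5 (o = 30*(1/25) = 6/5 ≈ 1.2000)
d(r, N) = 4*I/(13*N*r) (d(r, N) = (√2*√(-8))/(((N*13)*r)) = (√2*(2*I*√2))/(((13*N)*r)) = (4*I)/((13*N*r)) = (4*I)*(1/(13*N*r)) = 4*I/(13*N*r))
(-963/696 + 2302/(-286)) - d(-28, o) = (-963/696 + 2302/(-286)) - 4*I/(13*6/5*(-28)) = (-963*1/696 + 2302*(-1/286)) - 4*I*5*(-1)/(13*6*28) = (-321/232 - 1151/143) - (-5)*I/546 = -312935/33176 + 5*I/546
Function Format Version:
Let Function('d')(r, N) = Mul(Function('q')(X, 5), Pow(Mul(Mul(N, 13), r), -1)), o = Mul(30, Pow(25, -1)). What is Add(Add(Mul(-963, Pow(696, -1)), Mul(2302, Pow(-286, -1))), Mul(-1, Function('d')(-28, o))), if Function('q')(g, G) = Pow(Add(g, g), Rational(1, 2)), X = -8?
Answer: Add(Rational(-312935, 33176), Mul(Rational(5, 546), I)) ≈ Add(-9.4326, Mul(0.0091575, I))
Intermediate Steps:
Function('q')(g, G) = Mul(Pow(2, Rational(1, 2)), Pow(g, Rational(1, 2))) (Function('q')(g, G) = Pow(Mul(2, g), Rational(1, 2)) = Mul(Pow(2, Rational(1, 2)), Pow(g, Rational(1, 2))))
o = Rational(6, 5) (o = Mul(30, Rational(1, 25)) = Rational(6, 5) ≈ 1.2000)
Function('d')(r, N) = Mul(Rational(4, 13), I, Pow(N, -1), Pow(r, -1)) (Function('d')(r, N) = Mul(Mul(Pow(2, Rational(1, 2)), Pow(-8, Rational(1, 2))), Pow(Mul(Mul(N, 13), r), -1)) = Mul(Mul(Pow(2, Rational(1, 2)), Mul(2, I, Pow(2, Rational(1, 2)))), Pow(Mul(Mul(13, N), r), -1)) = Mul(Mul(4, I), Pow(Mul(13, N, r), -1)) = Mul(Mul(4, I), Mul(Rational(1, 13), Pow(N, -1), Pow(r, -1))) = Mul(Rational(4, 13), I, Pow(N, -1), Pow(r, -1)))
Add(Add(Mul(-963, Pow(696, -1)), Mul(2302, Pow(-286, -1))), Mul(-1, Function('d')(-28, o))) = Add(Add(Mul(-963, Pow(696, -1)), Mul(2302, Pow(-286, -1))), Mul(-1, Mul(Rational(4, 13), I, Pow(Rational(6, 5), -1), Pow(-28, -1)))) = Add(Add(Mul(-963, Rational(1, 696)), Mul(2302, Rational(-1, 286))), Mul(-1, Mul(Rational(4, 13), I, Rational(5, 6), Rational(-1, 28)))) = Add(Add(Rational(-321, 232), Rational(-1151, 143)), Mul(-1, Mul(Rational(-5, 546), I))) = Add(Rational(-312935, 33176), Mul(Rational(5, 546), I))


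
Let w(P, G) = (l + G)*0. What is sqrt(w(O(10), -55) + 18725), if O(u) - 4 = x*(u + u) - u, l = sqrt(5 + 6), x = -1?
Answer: 5*sqrt(749) ≈ 136.84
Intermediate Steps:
l = sqrt(11) ≈ 3.3166
O(u) = 4 - 3*u (O(u) = 4 + (-(u + u) - u) = 4 + (-2*u - u) = 4 - 3*u)
w(P, G) = 0 (w(P, G) = (sqrt(11) + G)*0 = (G + sqrt(11))*0 = 0)
sqrt(w(O(10), -55) + 18725) = sqrt(0 + 18725) = sqrt(18725) = 5*sqrt(749)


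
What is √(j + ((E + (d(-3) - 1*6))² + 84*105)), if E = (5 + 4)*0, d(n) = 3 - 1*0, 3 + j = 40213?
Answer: √49039 ≈ 221.45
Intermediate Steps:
j = 40210 (j = -3 + 40213 = 40210)
d(n) = 3 (d(n) = 3 + 0 = 3)
E = 0 (E = 9*0 = 0)
√(j + ((E + (d(-3) - 1*6))² + 84*105)) = √(40210 + ((0 + (3 - 1*6))² + 84*105)) = √(40210 + ((0 + (3 - 6))² + 8820)) = √(40210 + ((0 - 3)² + 8820)) = √(40210 + ((-3)² + 8820)) = √(40210 + (9 + 8820)) = √(40210 + 8829) = √49039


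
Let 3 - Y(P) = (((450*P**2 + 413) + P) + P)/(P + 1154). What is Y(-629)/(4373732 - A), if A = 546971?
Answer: -35607206/401809905 ≈ -0.088617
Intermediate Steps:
Y(P) = 3 - (413 + 2*P + 450*P**2)/(1154 + P) (Y(P) = 3 - (((450*P**2 + 413) + P) + P)/(P + 1154) = 3 - (((413 + 450*P**2) + P) + P)/(1154 + P) = 3 - ((413 + P + 450*P**2) + P)/(1154 + P) = 3 - (413 + 2*P + 450*P**2)/(1154 + P))
Y(-629)/(4373732 - A) = ((3049 - 629 - 450*(-629)**2)/(1154 - 629))/(4373732 - 1*546971) = ((3049 - 629 - 450*395641)/525)/(4373732 - 546971) = ((3049 - 629 - 178038450)/525)/3826761 = ((1/525)*(-178036030))*(1/3826761) = -35607206/105*1/3826761 = -35607206/401809905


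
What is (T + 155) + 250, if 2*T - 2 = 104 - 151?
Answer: 765/2 ≈ 382.50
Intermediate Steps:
T = -45/2 (T = 1 + (104 - 151)/2 = 1 + (1/2)*(-47) = 1 - 47/2 = -45/2 ≈ -22.500)
(T + 155) + 250 = (-45/2 + 155) + 250 = 265/2 + 250 = 765/2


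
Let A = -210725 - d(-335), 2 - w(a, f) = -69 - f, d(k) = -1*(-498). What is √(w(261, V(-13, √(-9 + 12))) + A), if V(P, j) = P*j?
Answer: √(-211152 - 13*√3) ≈ 459.54*I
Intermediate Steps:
d(k) = 498
w(a, f) = 71 + f (w(a, f) = 2 - (-69 - f) = 2 + (69 + f) = 71 + f)
A = -211223 (A = -210725 - 1*498 = -210725 - 498 = -211223)
√(w(261, V(-13, √(-9 + 12))) + A) = √((71 - 13*√(-9 + 12)) - 211223) = √((71 - 13*√3) - 211223) = √(-211152 - 13*√3)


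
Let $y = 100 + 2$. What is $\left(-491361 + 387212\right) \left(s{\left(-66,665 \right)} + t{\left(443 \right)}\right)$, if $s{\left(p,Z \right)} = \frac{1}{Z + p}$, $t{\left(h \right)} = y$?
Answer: $- \frac{6363399751}{599} \approx -1.0623 \cdot 10^{7}$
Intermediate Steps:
$y = 102$
$t{\left(h \right)} = 102$
$\left(-491361 + 387212\right) \left(s{\left(-66,665 \right)} + t{\left(443 \right)}\right) = \left(-491361 + 387212\right) \left(\frac{1}{665 - 66} + 102\right) = - 104149 \left(\frac{1}{599} + 102\right) = \left(-104149\right) \frac{61099}{599} = - \frac{6363399751}{599}$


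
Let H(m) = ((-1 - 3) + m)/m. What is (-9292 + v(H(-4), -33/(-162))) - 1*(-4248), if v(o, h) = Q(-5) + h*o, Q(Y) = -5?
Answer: -136312/27 ≈ -5048.6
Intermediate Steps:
H(m) = (-4 + m)/m
v(o, h) = -5 + h*o
(-9292 + v(H(-4), -33/(-162))) - 1*(-4248) = (-9292 + (-5 + (-33/(-162))*((-4 - 4)/(-4)))) - 1*(-4248) = (-9292 + (-5 + (-33*(-1/162))*(-1/4*(-8)))) + 4248 = (-9292 + (-5 + (11/54)*2)) + 4248 = (-9292 + (-5 + 11/27)) + 4248 = (-9292 - 124/27) + 4248 = -251008/27 + 4248 = -136312/27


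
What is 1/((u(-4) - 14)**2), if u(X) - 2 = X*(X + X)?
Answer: 1/400 ≈ 0.0025000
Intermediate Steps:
u(X) = 2 + 2*X**2 (u(X) = 2 + X*(X + X) = 2 + X*(2*X) = 2 + 2*X**2)
1/((u(-4) - 14)**2) = 1/(((2 + 2*(-4)**2) - 14)**2) = 1/(((2 + 2*16) - 14)**2) = 1/(((2 + 32) - 14)**2) = 1/((34 - 14)**2) = 1/(20**2) = 1/400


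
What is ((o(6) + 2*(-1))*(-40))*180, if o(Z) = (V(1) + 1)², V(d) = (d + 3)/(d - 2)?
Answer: -50400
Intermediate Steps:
V(d) = (3 + d)/(-2 + d)
o(Z) = 9 (o(Z) = ((3 + 1)/(-2 + 1) + 1)² = (4/(-1) + 1)² = (-1*4 + 1)² = (-4 + 1)² = (-3)² = 9)
((o(6) + 2*(-1))*(-40))*180 = ((9 + 2*(-1))*(-40))*180 = ((9 - 2)*(-40))*180 = (7*(-40))*180 = -280*180 = -50400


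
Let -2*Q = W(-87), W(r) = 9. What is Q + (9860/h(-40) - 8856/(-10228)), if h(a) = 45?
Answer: 9917543/46026 ≈ 215.48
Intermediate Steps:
Q = -9/2 (Q = -½*9 = -9/2 ≈ -4.5000)
Q + (9860/h(-40) - 8856/(-10228)) = -9/2 + (9860/45 - 8856/(-10228)) = -9/2 + (9860*(1/45) - 8856*(-1/10228)) = -9/2 + (1972/9 + 2214/2557) = -9/2 + 5062330/23013 = 9917543/46026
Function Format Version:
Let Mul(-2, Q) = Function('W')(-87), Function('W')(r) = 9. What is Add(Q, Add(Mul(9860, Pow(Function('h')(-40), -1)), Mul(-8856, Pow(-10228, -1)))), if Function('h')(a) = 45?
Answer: Rational(9917543, 46026) ≈ 215.48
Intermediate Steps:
Q = Rational(-9, 2) (Q = Mul(Rational(-1, 2), 9) = Rational(-9, 2) ≈ -4.5000)
Add(Q, Add(Mul(9860, Pow(Function('h')(-40), -1)), Mul(-8856, Pow(-10228, -1)))) = Add(Rational(-9, 2), Add(Mul(9860, Pow(45, -1)), Mul(-8856, Pow(-10228, -1)))) = Add(Rational(-9, 2), Add(Mul(9860, Rational(1, 45)), Mul(-8856, Rational(-1, 10228)))) = Add(Rational(-9, 2), Add(Rational(1972, 9), Rational(2214, 2557))) = Add(Rational(-9, 2), Rational(5062330, 23013)) = Rational(9917543, 46026)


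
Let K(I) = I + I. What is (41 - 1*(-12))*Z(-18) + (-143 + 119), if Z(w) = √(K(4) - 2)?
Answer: -24 + 53*√6 ≈ 105.82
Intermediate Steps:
K(I) = 2*I
Z(w) = √6 (Z(w) = √(2*4 - 2) = √(8 - 2) = √6)
(41 - 1*(-12))*Z(-18) + (-143 + 119) = (41 - 1*(-12))*√6 + (-143 + 119) = (41 + 12)*√6 - 24 = 53*√6 - 24 = -24 + 53*√6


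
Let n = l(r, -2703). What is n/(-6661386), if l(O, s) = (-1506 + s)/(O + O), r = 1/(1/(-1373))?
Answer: -1403/6097388652 ≈ -2.3010e-7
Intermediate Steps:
r = -1373 (r = 1/(-1/1373) = -1373)
l(O, s) = (-1506 + s)/(2*O) (l(O, s) = (-1506 + s)/((2*O)) = (-1506 + s)*(1/(2*O)) = (-1506 + s)/(2*O))
n = 4209/2746 (n = (1/2)*(-1506 - 2703)/(-1373) = (1/2)*(-1/1373)*(-4209) = 4209/2746 ≈ 1.5328)
n/(-6661386) = (4209/2746)/(-6661386) = (4209/2746)*(-1/6661386) = -1403/6097388652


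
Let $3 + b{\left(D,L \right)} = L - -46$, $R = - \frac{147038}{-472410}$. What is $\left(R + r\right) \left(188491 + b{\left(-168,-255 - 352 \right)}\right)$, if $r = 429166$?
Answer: $\frac{19050390867527923}{236205} \approx 8.0652 \cdot 10^{10}$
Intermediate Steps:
$R = \frac{73519}{236205}$ ($R = \left(-147038\right) \left(- \frac{1}{472410}\right) = \frac{73519}{236205} \approx 0.31125$)
$b{\left(D,L \right)} = 43 + L$ ($b{\left(D,L \right)} = -3 + \left(L - -46\right) = -3 + \left(L + 46\right) = -3 + \left(46 + L\right) = 43 + L$)
$\left(R + r\right) \left(188491 + b{\left(-168,-255 - 352 \right)}\right) = \left(\frac{73519}{236205} + 429166\right) \left(188491 + \left(43 - 607\right)\right) = \frac{101371228549 \left(188491 + \left(43 - 607\right)\right)}{236205} = \frac{101371228549 \left(188491 - 564\right)}{236205} = \frac{101371228549}{236205} \cdot 187927 = \frac{19050390867527923}{236205}$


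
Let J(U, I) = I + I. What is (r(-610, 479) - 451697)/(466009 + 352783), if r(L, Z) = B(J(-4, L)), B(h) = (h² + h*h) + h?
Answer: 2523883/818792 ≈ 3.0824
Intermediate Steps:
J(U, I) = 2*I
B(h) = h + 2*h² (B(h) = (h² + h²) + h = 2*h² + h = h + 2*h²)
r(L, Z) = 2*L*(1 + 4*L) (r(L, Z) = (2*L)*(1 + 2*(2*L)) = (2*L)*(1 + 4*L) = 2*L*(1 + 4*L))
(r(-610, 479) - 451697)/(466009 + 352783) = (2*(-610)*(1 + 4*(-610)) - 451697)/(466009 + 352783) = (2*(-610)*(1 - 2440) - 451697)/818792 = (2*(-610)*(-2439) - 451697)*(1/818792) = (2975580 - 451697)*(1/818792) = 2523883*(1/818792) = 2523883/818792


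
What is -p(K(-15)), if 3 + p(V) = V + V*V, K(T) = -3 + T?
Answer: -303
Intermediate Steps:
p(V) = -3 + V + V² (p(V) = -3 + (V + V*V) = -3 + (V + V²) = -3 + V + V²)
-p(K(-15)) = -(-3 + (-3 - 15) + (-3 - 15)²) = -(-3 - 18 + (-18)²) = -(-3 - 18 + 324) = -1*303 = -303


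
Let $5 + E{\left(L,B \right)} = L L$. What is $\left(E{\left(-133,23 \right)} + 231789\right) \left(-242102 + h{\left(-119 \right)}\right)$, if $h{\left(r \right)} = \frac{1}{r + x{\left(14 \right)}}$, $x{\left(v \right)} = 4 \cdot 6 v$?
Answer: $- \frac{1872335243987}{31} \approx -6.0398 \cdot 10^{10}$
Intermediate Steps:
$E{\left(L,B \right)} = -5 + L^{2}$ ($E{\left(L,B \right)} = -5 + L L = -5 + L^{2}$)
$x{\left(v \right)} = 24 v$
$h{\left(r \right)} = \frac{1}{336 + r}$ ($h{\left(r \right)} = \frac{1}{r + 24 \cdot 14} = \frac{1}{r + 336} = \frac{1}{336 + r}$)
$\left(E{\left(-133,23 \right)} + 231789\right) \left(-242102 + h{\left(-119 \right)}\right) = \left(\left(-5 + \left(-133\right)^{2}\right) + 231789\right) \left(-242102 + \frac{1}{336 - 119}\right) = \left(\left(-5 + 17689\right) + 231789\right) \left(-242102 + \frac{1}{217}\right) = \left(17684 + 231789\right) \left(-242102 + \frac{1}{217}\right) = 249473 \left(- \frac{52536133}{217}\right) = - \frac{1872335243987}{31}$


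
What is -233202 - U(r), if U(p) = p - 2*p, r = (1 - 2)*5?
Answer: -233207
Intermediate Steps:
r = -5 (r = -1*5 = -5)
U(p) = -p
-233202 - U(r) = -233202 - (-1)*(-5) = -233202 - 1*5 = -233202 - 5 = -233207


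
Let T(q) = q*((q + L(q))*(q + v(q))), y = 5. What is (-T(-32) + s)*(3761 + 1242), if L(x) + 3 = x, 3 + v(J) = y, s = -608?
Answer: 318751136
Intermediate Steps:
v(J) = 2 (v(J) = -3 + 5 = 2)
L(x) = -3 + x
T(q) = q*(-3 + 2*q)*(2 + q) (T(q) = q*((q + (-3 + q))*(q + 2)) = q*((-3 + 2*q)*(2 + q)) = q*(-3 + 2*q)*(2 + q))
(-T(-32) + s)*(3761 + 1242) = (-(-32)*(-6 - 32 + 2*(-32)**2) - 608)*(3761 + 1242) = (-(-32)*(-6 - 32 + 2*1024) - 608)*5003 = (-(-32)*(-6 - 32 + 2048) - 608)*5003 = (-(-32)*2010 - 608)*5003 = (-1*(-64320) - 608)*5003 = (64320 - 608)*5003 = 63712*5003 = 318751136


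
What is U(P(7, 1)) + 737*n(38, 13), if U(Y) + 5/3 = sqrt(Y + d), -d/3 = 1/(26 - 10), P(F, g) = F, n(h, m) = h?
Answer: 84013/3 + sqrt(109)/4 ≈ 28007.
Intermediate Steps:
d = -3/16 (d = -3/(26 - 10) = -3/16 ≈ -0.18750)
U(Y) = -5/3 + sqrt(-3/16 + Y) (U(Y) = -5/3 + sqrt(Y - 3/16) = -5/3 + sqrt(-3/16 + Y))
U(P(7, 1)) + 737*n(38, 13) = (-5/3 + sqrt(-3 + 16*7)/4) + 737*38 = (-5/3 + sqrt(-3 + 112)/4) + 28006 = (-5/3 + sqrt(109)/4) + 28006 = 84013/3 + sqrt(109)/4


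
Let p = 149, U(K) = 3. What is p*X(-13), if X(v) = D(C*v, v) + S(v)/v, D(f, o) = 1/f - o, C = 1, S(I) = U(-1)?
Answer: 24585/13 ≈ 1891.2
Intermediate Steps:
S(I) = 3
X(v) = -v + 4/v (X(v) = (1/(1*v) - v) + 3/v = (1/v - v) + 3/v = -v + 4/v)
p*X(-13) = 149*(-1*(-13) + 4/(-13)) = 149*(13 + 4*(-1/13)) = 149*(13 - 4/13) = 149*(165/13) = 24585/13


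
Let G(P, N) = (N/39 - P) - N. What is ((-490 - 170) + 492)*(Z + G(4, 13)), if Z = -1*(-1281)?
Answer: -212408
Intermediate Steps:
G(P, N) = -P - 38*N/39 (G(P, N) = (N*(1/39) - P) - N = (N/39 - P) - N = (-P + N/39) - N = -P - 38*N/39)
Z = 1281
((-490 - 170) + 492)*(Z + G(4, 13)) = ((-490 - 170) + 492)*(1281 + (-1*4 - 38/39*13)) = (-660 + 492)*(1281 + (-4 - 38/3)) = -168*(1281 - 50/3) = -168*3793/3 = -212408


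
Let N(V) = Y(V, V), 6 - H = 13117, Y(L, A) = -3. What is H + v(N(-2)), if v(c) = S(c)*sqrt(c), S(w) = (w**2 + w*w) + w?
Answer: -13111 + 15*I*sqrt(3) ≈ -13111.0 + 25.981*I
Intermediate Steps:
H = -13111 (H = 6 - 1*13117 = 6 - 13117 = -13111)
S(w) = w + 2*w**2 (S(w) = (w**2 + w**2) + w = 2*w**2 + w = w + 2*w**2)
N(V) = -3
v(c) = c**(3/2)*(1 + 2*c) (v(c) = (c*(1 + 2*c))*sqrt(c) = c**(3/2)*(1 + 2*c))
H + v(N(-2)) = -13111 + (-3)**(3/2)*(1 + 2*(-3)) = -13111 + (-3*I*sqrt(3))*(1 - 6) = -13111 - 3*I*sqrt(3)*(-5) = -13111 + 15*I*sqrt(3)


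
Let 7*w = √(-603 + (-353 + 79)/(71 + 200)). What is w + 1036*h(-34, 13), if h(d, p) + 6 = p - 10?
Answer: -3108 + I*√44359177/1897 ≈ -3108.0 + 3.5109*I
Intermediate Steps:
h(d, p) = -16 + p (h(d, p) = -6 + (p - 10) = -6 + (-10 + p) = -16 + p)
w = I*√44359177/1897 (w = √(-603 + (-353 + 79)/(71 + 200))/7 = √(-603 - 274/271)/7 = √(-163687/271)/7 = (I*√44359177/271)/7 = I*√44359177/1897 ≈ 3.5109*I)
w + 1036*h(-34, 13) = I*√44359177/1897 + 1036*(-16 + 13) = I*√44359177/1897 + 1036*(-3) = I*√44359177/1897 - 3108 = -3108 + I*√44359177/1897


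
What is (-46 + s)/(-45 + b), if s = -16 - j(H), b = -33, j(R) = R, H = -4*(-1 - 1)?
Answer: 35/39 ≈ 0.89744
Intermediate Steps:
H = 8 (H = -4*(-2) = 8)
s = -24 (s = -16 - 1*8 = -16 - 8 = -24)
(-46 + s)/(-45 + b) = (-46 - 24)/(-45 - 33) = -70/(-78) = -70*(-1/78) = 35/39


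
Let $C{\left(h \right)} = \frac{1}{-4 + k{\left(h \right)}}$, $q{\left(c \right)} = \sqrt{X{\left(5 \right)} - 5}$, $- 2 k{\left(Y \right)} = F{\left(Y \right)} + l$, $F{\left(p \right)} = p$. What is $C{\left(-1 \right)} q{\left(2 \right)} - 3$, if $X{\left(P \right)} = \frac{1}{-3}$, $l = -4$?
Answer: $-3 - \frac{8 i \sqrt{3}}{9} \approx -3.0 - 1.5396 i$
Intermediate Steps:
$X{\left(P \right)} = - \frac{1}{3}$
$k{\left(Y \right)} = 2 - \frac{Y}{2}$ ($k{\left(Y \right)} = - \frac{Y - 4}{2} = - \frac{-4 + Y}{2} = 2 - \frac{Y}{2}$)
$q{\left(c \right)} = \frac{4 i \sqrt{3}}{3}$ ($q{\left(c \right)} = \sqrt{- \frac{1}{3} - 5} = \sqrt{- \frac{16}{3}} = \frac{4 i \sqrt{3}}{3}$)
$C{\left(h \right)} = \frac{1}{-2 - \frac{h}{2}}$ ($C{\left(h \right)} = \frac{1}{-4 - \left(-2 + \frac{h}{2}\right)} = \frac{1}{-2 - \frac{h}{2}}$)
$C{\left(-1 \right)} q{\left(2 \right)} - 3 = - \frac{2}{4 - 1} \frac{4 i \sqrt{3}}{3} - 3 = - \frac{2}{3} \frac{4 i \sqrt{3}}{3} - 3 = \left(-2\right) \frac{1}{3} \frac{4 i \sqrt{3}}{3} - 3 = - \frac{2 \frac{4 i \sqrt{3}}{3}}{3} - 3 = - \frac{8 i \sqrt{3}}{9} - 3 = -3 - \frac{8 i \sqrt{3}}{9}$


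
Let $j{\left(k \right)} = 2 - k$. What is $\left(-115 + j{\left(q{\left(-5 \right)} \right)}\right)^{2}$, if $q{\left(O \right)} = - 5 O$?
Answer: $19044$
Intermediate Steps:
$\left(-115 + j{\left(q{\left(-5 \right)} \right)}\right)^{2} = \left(-115 + \left(2 - \left(-5\right) \left(-5\right)\right)\right)^{2} = \left(-115 + \left(2 - 25\right)\right)^{2} = \left(-115 - 23\right)^{2} = \left(-138\right)^{2} = 19044$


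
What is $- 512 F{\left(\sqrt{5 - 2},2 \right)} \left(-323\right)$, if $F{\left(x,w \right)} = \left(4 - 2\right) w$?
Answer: $661504$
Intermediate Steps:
$F{\left(x,w \right)} = 2 w$
$- 512 F{\left(\sqrt{5 - 2},2 \right)} \left(-323\right) = - 512 \cdot 2 \cdot 2 \left(-323\right) = - 512 \cdot 4 \left(-323\right) = \left(-512\right) \left(-1292\right) = 661504$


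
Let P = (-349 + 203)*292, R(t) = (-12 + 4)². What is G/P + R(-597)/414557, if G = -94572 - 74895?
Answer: 70256459567/17673394024 ≈ 3.9753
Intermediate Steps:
G = -169467
R(t) = 64 (R(t) = (-8)² = 64)
P = -42632 (P = -146*292 = -42632)
G/P + R(-597)/414557 = -169467/(-42632) + 64/414557 = -169467*(-1/42632) + 64*(1/414557) = 169467/42632 + 64/414557 = 70256459567/17673394024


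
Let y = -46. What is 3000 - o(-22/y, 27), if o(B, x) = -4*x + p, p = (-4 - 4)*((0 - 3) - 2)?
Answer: 3068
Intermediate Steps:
p = 40 (p = -8*(-3 - 2) = -8*(-5) = 40)
o(B, x) = 40 - 4*x (o(B, x) = -4*x + 40 = 40 - 4*x)
3000 - o(-22/y, 27) = 3000 - (40 - 4*27) = 3000 - (40 - 108) = 3000 - 1*(-68) = 3000 + 68 = 3068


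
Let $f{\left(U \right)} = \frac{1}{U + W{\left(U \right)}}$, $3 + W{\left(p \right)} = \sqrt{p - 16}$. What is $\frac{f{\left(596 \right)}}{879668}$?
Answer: $\frac{593}{308824165092} - \frac{\sqrt{145}}{154412082546} \approx 1.8422 \cdot 10^{-9}$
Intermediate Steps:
$W{\left(p \right)} = -3 + \sqrt{-16 + p}$ ($W{\left(p \right)} = -3 + \sqrt{p - 16} = -3 + \sqrt{-16 + p}$)
$f{\left(U \right)} = \frac{1}{-3 + U + \sqrt{-16 + U}}$ ($f{\left(U \right)} = \frac{1}{U + \left(-3 + \sqrt{-16 + U}\right)} = \frac{1}{-3 + U + \sqrt{-16 + U}}$)
$\frac{f{\left(596 \right)}}{879668} = \frac{1}{\left(-3 + 596 + \sqrt{-16 + 596}\right) 879668} = \frac{1}{-3 + 596 + \sqrt{580}} \cdot \frac{1}{879668} = \frac{1}{-3 + 596 + 2 \sqrt{145}} \cdot \frac{1}{879668} = \frac{1}{593 + 2 \sqrt{145}} \cdot \frac{1}{879668} = \frac{1}{879668 \left(593 + 2 \sqrt{145}\right)}$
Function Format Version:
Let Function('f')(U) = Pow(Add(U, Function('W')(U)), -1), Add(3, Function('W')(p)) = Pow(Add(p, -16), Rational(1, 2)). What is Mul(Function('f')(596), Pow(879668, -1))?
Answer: Add(Rational(593, 308824165092), Mul(Rational(-1, 154412082546), Pow(145, Rational(1, 2)))) ≈ 1.8422e-9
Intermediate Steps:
Function('W')(p) = Add(-3, Pow(Add(-16, p), Rational(1, 2))) (Function('W')(p) = Add(-3, Pow(Add(p, -16), Rational(1, 2))) = Add(-3, Pow(Add(-16, p), Rational(1, 2))))
Function('f')(U) = Pow(Add(-3, U, Pow(Add(-16, U), Rational(1, 2))), -1) (Function('f')(U) = Pow(Add(U, Add(-3, Pow(Add(-16, U), Rational(1, 2)))), -1) = Pow(Add(-3, U, Pow(Add(-16, U), Rational(1, 2))), -1))
Mul(Function('f')(596), Pow(879668, -1)) = Mul(Pow(Add(-3, 596, Pow(Add(-16, 596), Rational(1, 2))), -1), Pow(879668, -1)) = Mul(Pow(Add(-3, 596, Pow(580, Rational(1, 2))), -1), Rational(1, 879668)) = Mul(Pow(Add(-3, 596, Mul(2, Pow(145, Rational(1, 2)))), -1), Rational(1, 879668)) = Mul(Pow(Add(593, Mul(2, Pow(145, Rational(1, 2)))), -1), Rational(1, 879668)) = Mul(Rational(1, 879668), Pow(Add(593, Mul(2, Pow(145, Rational(1, 2)))), -1))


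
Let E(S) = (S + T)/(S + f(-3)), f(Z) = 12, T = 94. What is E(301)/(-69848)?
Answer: -395/21862424 ≈ -1.8068e-5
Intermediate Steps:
E(S) = (94 + S)/(12 + S) (E(S) = (S + 94)/(S + 12) = (94 + S)/(12 + S))
E(301)/(-69848) = ((94 + 301)/(12 + 301))/(-69848) = (395/313)*(-1/69848) = -395/21862424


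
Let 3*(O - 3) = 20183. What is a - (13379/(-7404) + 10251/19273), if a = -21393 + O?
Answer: -697364435335/47565764 ≈ -14661.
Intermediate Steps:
O = 20192/3 (O = 3 + (⅓)*20183 = 3 + 20183/3 = 20192/3 ≈ 6730.7)
a = -43987/3 (a = -21393 + 20192/3 = -43987/3 ≈ -14662.)
a - (13379/(-7404) + 10251/19273) = -43987/3 - (13379/(-7404) + 10251/19273) = -43987/3 - (13379*(-1/7404) + 10251*(1/19273)) = -43987/3 - (-13379/7404 + 10251/19273) = -43987/3 - 1*(-181955063/142697292) = -43987/3 + 181955063/142697292 = -697364435335/47565764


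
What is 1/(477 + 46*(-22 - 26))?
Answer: -1/1731 ≈ -0.00057770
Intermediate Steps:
1/(477 + 46*(-22 - 26)) = 1/(477 + 46*(-48)) = 1/(477 - 2208) = 1/(-1731) = -1/1731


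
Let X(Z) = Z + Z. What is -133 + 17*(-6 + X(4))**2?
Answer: -65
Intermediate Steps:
X(Z) = 2*Z
-133 + 17*(-6 + X(4))**2 = -133 + 17*(-6 + 2*4)**2 = -133 + 17*(-6 + 8)**2 = -133 + 17*2**2 = -133 + 17*4 = -133 + 68 = -65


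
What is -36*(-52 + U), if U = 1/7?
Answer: 13068/7 ≈ 1866.9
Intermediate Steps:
U = 1/7 ≈ 0.14286
-36*(-52 + U) = -36*(-52 + 1/7) = -36*(-363/7) = 13068/7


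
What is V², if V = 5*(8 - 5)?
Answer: 225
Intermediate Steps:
V = 15 (V = 5*3 = 15)
V² = 15² = 225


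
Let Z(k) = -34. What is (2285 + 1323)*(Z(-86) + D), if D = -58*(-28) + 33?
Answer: 5855784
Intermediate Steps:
D = 1657 (D = 1624 + 33 = 1657)
(2285 + 1323)*(Z(-86) + D) = (2285 + 1323)*(-34 + 1657) = 3608*1623 = 5855784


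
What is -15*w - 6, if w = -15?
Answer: 219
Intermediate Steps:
-15*w - 6 = -15*(-15) - 6 = 225 - 6 = 219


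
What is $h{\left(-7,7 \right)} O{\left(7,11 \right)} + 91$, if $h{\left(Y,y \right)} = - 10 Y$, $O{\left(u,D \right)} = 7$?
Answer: $581$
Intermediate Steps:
$h{\left(-7,7 \right)} O{\left(7,11 \right)} + 91 = \left(-10\right) \left(-7\right) 7 + 91 = 70 \cdot 7 + 91 = 490 + 91 = 581$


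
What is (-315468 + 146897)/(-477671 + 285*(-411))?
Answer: 168571/594806 ≈ 0.28340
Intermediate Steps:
(-315468 + 146897)/(-477671 + 285*(-411)) = -168571/(-477671 - 117135) = -168571/(-594806) = -168571*(-1/594806) = 168571/594806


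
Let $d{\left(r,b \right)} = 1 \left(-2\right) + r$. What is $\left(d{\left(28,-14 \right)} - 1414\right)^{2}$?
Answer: $1926544$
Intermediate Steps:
$d{\left(r,b \right)} = -2 + r$
$\left(d{\left(28,-14 \right)} - 1414\right)^{2} = \left(\left(-2 + 28\right) - 1414\right)^{2} = \left(26 - 1414\right)^{2} = \left(-1388\right)^{2} = 1926544$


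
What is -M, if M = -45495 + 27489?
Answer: 18006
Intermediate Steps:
M = -18006
-M = -1*(-18006) = 18006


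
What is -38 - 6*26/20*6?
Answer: -424/5 ≈ -84.800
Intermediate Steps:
-38 - 6*26/20*6 = -38 - 6*26*(1/20)*6 = -38 - 39*6/5 = -38 - 6*39/5 = -38 - 234/5 = -424/5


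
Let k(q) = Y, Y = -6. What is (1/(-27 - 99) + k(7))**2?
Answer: 573049/15876 ≈ 36.095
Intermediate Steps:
k(q) = -6
(1/(-27 - 99) + k(7))**2 = (1/(-27 - 99) - 6)**2 = (1/(-126) - 6)**2 = (-1/126 - 6)**2 = (-757/126)**2 = 573049/15876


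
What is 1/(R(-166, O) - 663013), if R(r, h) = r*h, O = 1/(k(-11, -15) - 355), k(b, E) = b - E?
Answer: -351/232717397 ≈ -1.5083e-6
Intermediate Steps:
O = -1/351 (O = 1/((-11 - 1*(-15)) - 355) = 1/((-11 + 15) - 355) = 1/(4 - 355) = 1/(-351) = -1/351 ≈ -0.0028490)
R(r, h) = h*r
1/(R(-166, O) - 663013) = 1/(-1/351*(-166) - 663013) = 1/(166/351 - 663013) = 1/(-232717397/351) = -351/232717397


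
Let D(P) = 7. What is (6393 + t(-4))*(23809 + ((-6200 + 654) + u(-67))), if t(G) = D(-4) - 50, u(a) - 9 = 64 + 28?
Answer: 116611400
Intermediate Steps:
u(a) = 101 (u(a) = 9 + (64 + 28) = 9 + 92 = 101)
t(G) = -43 (t(G) = 7 - 50 = -43)
(6393 + t(-4))*(23809 + ((-6200 + 654) + u(-67))) = (6393 - 43)*(23809 + ((-6200 + 654) + 101)) = 6350*(23809 + (-5546 + 101)) = 6350*(23809 - 5445) = 6350*18364 = 116611400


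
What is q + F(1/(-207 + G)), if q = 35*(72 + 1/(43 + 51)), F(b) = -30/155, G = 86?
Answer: 7343801/2914 ≈ 2520.2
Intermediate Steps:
F(b) = -6/31 (F(b) = -30*1/155 = -6/31)
q = 236915/94 (q = 35*(72 + 1/94) = 35*(6769/94) = 236915/94 ≈ 2520.4)
q + F(1/(-207 + G)) = 236915/94 - 6/31 = 7343801/2914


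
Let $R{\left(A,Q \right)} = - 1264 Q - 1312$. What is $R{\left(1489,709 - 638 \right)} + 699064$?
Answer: $608008$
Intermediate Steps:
$R{\left(A,Q \right)} = -1312 - 1264 Q$
$R{\left(1489,709 - 638 \right)} + 699064 = \left(-1312 - 1264 \left(709 - 638\right)\right) + 699064 = \left(-1312 - 89744\right) + 699064 = -91056 + 699064 = 608008$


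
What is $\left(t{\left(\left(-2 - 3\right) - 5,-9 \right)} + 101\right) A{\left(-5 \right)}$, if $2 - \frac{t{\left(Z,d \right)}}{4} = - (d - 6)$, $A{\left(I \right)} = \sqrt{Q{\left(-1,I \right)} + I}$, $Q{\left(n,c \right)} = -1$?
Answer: $49 i \sqrt{6} \approx 120.03 i$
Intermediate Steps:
$A{\left(I \right)} = \sqrt{-1 + I}$
$t{\left(Z,d \right)} = -16 + 4 d$ ($t{\left(Z,d \right)} = 8 - 4 \left(- (d - 6)\right) = 8 - 4 \left(- (-6 + d)\right) = 8 - 4 \left(6 - d\right) = 8 + \left(-24 + 4 d\right) = -16 + 4 d$)
$\left(t{\left(\left(-2 - 3\right) - 5,-9 \right)} + 101\right) A{\left(-5 \right)} = \left(\left(-16 + 4 \left(-9\right)\right) + 101\right) \sqrt{-1 - 5} = \left(\left(-16 - 36\right) + 101\right) \sqrt{-6} = \left(-52 + 101\right) i \sqrt{6} = 49 i \sqrt{6}$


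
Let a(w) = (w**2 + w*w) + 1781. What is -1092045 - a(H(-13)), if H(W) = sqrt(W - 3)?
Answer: -1093794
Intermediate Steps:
H(W) = sqrt(-3 + W)
a(w) = 1781 + 2*w**2 (a(w) = (w**2 + w**2) + 1781 = 2*w**2 + 1781 = 1781 + 2*w**2)
-1092045 - a(H(-13)) = -1092045 - (1781 + 2*(sqrt(-3 - 13))**2) = -1092045 - (1781 + 2*(sqrt(-16))**2) = -1092045 - (1781 + 2*(4*I)**2) = -1092045 - (1781 + 2*(-16)) = -1092045 - (1781 - 32) = -1092045 - 1*1749 = -1092045 - 1749 = -1093794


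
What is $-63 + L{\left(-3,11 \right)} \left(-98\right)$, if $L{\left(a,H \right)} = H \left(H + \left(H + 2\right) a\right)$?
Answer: $30121$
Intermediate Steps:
$L{\left(a,H \right)} = H \left(H + a \left(2 + H\right)\right)$ ($L{\left(a,H \right)} = H \left(H + \left(2 + H\right) a\right) = H \left(H + a \left(2 + H\right)\right)$)
$-63 + L{\left(-3,11 \right)} \left(-98\right) = -63 + 11 \left(11 + 2 \left(-3\right) + 11 \left(-3\right)\right) \left(-98\right) = -63 + 11 \left(11 - 6 - 33\right) \left(-98\right) = -63 + 11 \left(-28\right) \left(-98\right) = -63 - -30184 = -63 + 30184 = 30121$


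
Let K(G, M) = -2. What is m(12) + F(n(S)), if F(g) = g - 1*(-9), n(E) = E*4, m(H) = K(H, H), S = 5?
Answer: 27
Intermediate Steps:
m(H) = -2
n(E) = 4*E
F(g) = 9 + g (F(g) = g + 9 = 9 + g)
m(12) + F(n(S)) = -2 + (9 + 4*5) = -2 + (9 + 20) = -2 + 29 = 27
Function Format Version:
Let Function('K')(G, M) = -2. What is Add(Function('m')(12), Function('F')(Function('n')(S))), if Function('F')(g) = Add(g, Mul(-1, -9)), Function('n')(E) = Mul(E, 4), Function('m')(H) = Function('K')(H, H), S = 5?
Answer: 27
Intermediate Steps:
Function('m')(H) = -2
Function('n')(E) = Mul(4, E)
Function('F')(g) = Add(9, g) (Function('F')(g) = Add(g, 9) = Add(9, g))
Add(Function('m')(12), Function('F')(Function('n')(S))) = Add(-2, Add(9, Mul(4, 5))) = Add(-2, Add(9, 20)) = Add(-2, 29) = 27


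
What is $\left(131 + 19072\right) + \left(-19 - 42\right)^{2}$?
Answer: $22924$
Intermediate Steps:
$\left(131 + 19072\right) + \left(-19 - 42\right)^{2} = 19203 + \left(-61\right)^{2} = 19203 + 3721 = 22924$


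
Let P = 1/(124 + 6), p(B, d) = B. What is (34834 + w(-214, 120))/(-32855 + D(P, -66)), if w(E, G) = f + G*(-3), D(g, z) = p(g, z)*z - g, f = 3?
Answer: -4482010/4271217 ≈ -1.0494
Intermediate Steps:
P = 1/130 ≈ 0.0076923
D(g, z) = -g + g*z (D(g, z) = g*z - g = -g + g*z)
w(E, G) = 3 - 3*G (w(E, G) = 3 + G*(-3) = 3 - 3*G)
(34834 + w(-214, 120))/(-32855 + D(P, -66)) = (34834 + (3 - 3*120))/(-32855 + (-1 - 66)/130) = (34834 + (3 - 360))/(-32855 + (1/130)*(-67)) = (34834 - 357)/(-32855 - 67/130) = 34477/(-4271217/130) = 34477*(-130/4271217) = -4482010/4271217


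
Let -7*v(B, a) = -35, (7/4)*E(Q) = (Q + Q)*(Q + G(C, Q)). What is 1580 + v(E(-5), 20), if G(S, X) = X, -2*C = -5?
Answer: 1585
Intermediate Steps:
C = 5/2 (C = -½*(-5) = 5/2 ≈ 2.5000)
E(Q) = 16*Q²/7 (E(Q) = 4*((Q + Q)*(Q + Q))/7 = 4*((2*Q)*(2*Q))/7 = 4*(4*Q²)/7 = 16*Q²/7)
v(B, a) = 5 (v(B, a) = -⅐*(-35) = 5)
1580 + v(E(-5), 20) = 1580 + 5 = 1585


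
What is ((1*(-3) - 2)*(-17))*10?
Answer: 850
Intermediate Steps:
((1*(-3) - 2)*(-17))*10 = ((-3 - 2)*(-17))*10 = -5*(-17)*10 = 85*10 = 850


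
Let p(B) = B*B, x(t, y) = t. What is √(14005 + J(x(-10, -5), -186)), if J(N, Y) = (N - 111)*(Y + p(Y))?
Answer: 911*I*√5 ≈ 2037.1*I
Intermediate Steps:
p(B) = B²
J(N, Y) = (-111 + N)*(Y + Y²) (J(N, Y) = (N - 111)*(Y + Y²) = (-111 + N)*(Y + Y²))
√(14005 + J(x(-10, -5), -186)) = √(14005 - 186*(-111 - 10 - 111*(-186) - 10*(-186))) = √(14005 - 186*(-111 - 10 + 20646 + 1860)) = √(14005 - 186*22385) = √(14005 - 4163610) = √(-4149605) = 911*I*√5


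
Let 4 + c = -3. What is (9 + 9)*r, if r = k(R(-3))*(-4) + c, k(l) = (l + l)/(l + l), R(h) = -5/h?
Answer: -198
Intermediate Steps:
c = -7 (c = -4 - 3 = -7)
k(l) = 1 (k(l) = (2*l)/((2*l)) = (2*l)*(1/(2*l)) = 1)
r = -11 (r = 1*(-4) - 7 = -4 - 7 = -11)
(9 + 9)*r = (9 + 9)*(-11) = 18*(-11) = -198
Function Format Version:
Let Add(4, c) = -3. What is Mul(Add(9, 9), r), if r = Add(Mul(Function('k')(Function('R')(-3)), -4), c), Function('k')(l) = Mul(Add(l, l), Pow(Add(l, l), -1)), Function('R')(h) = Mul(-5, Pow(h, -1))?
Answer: -198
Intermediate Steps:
c = -7 (c = Add(-4, -3) = -7)
Function('k')(l) = 1 (Function('k')(l) = Mul(Mul(2, l), Pow(Mul(2, l), -1)) = Mul(Mul(2, l), Mul(Rational(1, 2), Pow(l, -1))) = 1)
r = -11 (r = Add(Mul(1, -4), -7) = Add(-4, -7) = -11)
Mul(Add(9, 9), r) = Mul(Add(9, 9), -11) = Mul(18, -11) = -198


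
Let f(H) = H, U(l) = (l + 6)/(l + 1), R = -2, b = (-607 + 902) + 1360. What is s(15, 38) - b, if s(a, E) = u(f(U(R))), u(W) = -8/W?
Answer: -1653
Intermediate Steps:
b = 1655 (b = 295 + 1360 = 1655)
U(l) = (6 + l)/(1 + l)
s(a, E) = 2 (s(a, E) = -8*(1 - 2)/(6 - 2) = -8/(4/(-1)) = -8/((-1*4)) = -8/(-4) = -8*(-1/4) = 2)
s(15, 38) - b = 2 - 1*1655 = 2 - 1655 = -1653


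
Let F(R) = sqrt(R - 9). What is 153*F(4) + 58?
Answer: 58 + 153*I*sqrt(5) ≈ 58.0 + 342.12*I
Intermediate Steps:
F(R) = sqrt(-9 + R)
153*F(4) + 58 = 153*sqrt(-9 + 4) + 58 = 153*sqrt(-5) + 58 = 153*(I*sqrt(5)) + 58 = 153*I*sqrt(5) + 58 = 58 + 153*I*sqrt(5)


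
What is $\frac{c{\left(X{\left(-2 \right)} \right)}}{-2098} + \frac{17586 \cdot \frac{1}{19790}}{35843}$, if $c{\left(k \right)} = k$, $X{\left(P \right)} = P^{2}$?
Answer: $- \frac{700109113}{372045142765} \approx -0.0018818$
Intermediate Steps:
$\frac{c{\left(X{\left(-2 \right)} \right)}}{-2098} + \frac{17586 \cdot \frac{1}{19790}}{35843} = \frac{\left(-2\right)^{2}}{-2098} + \frac{17586 \cdot \frac{1}{19790}}{35843} = 4 \left(- \frac{1}{2098}\right) + 17586 \cdot \frac{1}{19790} \cdot \frac{1}{35843} = - \frac{2}{1049} + \frac{8793}{9895} \cdot \frac{1}{35843} = - \frac{2}{1049} + \frac{8793}{354666485} = - \frac{700109113}{372045142765}$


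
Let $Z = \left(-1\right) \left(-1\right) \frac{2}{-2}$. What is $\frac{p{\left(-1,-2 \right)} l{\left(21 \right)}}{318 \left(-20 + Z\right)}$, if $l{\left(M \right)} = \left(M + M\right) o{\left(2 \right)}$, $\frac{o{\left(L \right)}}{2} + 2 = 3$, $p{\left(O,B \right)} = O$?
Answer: $\frac{2}{159} \approx 0.012579$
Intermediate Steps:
$o{\left(L \right)} = 2$ ($o{\left(L \right)} = -4 + 2 \cdot 3 = -4 + 6 = 2$)
$Z = -1$ ($Z = 1 \cdot 2 \left(- \frac{1}{2}\right) = 1 \left(-1\right) = -1$)
$l{\left(M \right)} = 4 M$ ($l{\left(M \right)} = \left(M + M\right) 2 = 2 M 2 = 4 M$)
$\frac{p{\left(-1,-2 \right)} l{\left(21 \right)}}{318 \left(-20 + Z\right)} = \frac{\left(-1\right) 4 \cdot 21}{318 \left(-20 - 1\right)} = \frac{\left(-1\right) 84}{318 \left(-21\right)} = - \frac{84}{-6678} = \left(-84\right) \left(- \frac{1}{6678}\right) = \frac{2}{159}$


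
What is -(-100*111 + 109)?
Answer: 10991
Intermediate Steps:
-(-100*111 + 109) = -(-11100 + 109) = -1*(-10991) = 10991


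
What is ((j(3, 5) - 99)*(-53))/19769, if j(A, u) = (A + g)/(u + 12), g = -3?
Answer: 99/373 ≈ 0.26542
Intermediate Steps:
j(A, u) = (-3 + A)/(12 + u) (j(A, u) = (A - 3)/(u + 12) = (-3 + A)/(12 + u))
((j(3, 5) - 99)*(-53))/19769 = (((-3 + 3)/(12 + 5) - 99)*(-53))/19769 = ((0/17 - 99)*(-53))*(1/19769) = (((1/17)*0 - 99)*(-53))*(1/19769) = ((0 - 99)*(-53))*(1/19769) = -99*(-53)*(1/19769) = 5247*(1/19769) = 99/373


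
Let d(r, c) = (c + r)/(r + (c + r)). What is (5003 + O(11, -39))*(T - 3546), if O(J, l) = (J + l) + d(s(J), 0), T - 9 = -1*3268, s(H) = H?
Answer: -67716555/2 ≈ -3.3858e+7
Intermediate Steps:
T = -3259 (T = 9 - 1*3268 = 9 - 3268 = -3259)
d(r, c) = (c + r)/(c + 2*r)
O(J, l) = ½ + J + l (O(J, l) = (J + l) + (0 + J)/(0 + 2*J) = (J + l) + J/((2*J)) = (J + l) + (1/(2*J))*J = (J + l) + ½ = ½ + J + l)
(5003 + O(11, -39))*(T - 3546) = (5003 + (½ + 11 - 39))*(-3259 - 3546) = (5003 - 55/2)*(-6805) = (9951/2)*(-6805) = -67716555/2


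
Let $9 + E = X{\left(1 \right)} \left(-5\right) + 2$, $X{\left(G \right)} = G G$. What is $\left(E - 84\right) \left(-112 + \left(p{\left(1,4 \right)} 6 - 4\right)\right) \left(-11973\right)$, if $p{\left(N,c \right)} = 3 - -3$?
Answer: $-91952640$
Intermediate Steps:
$X{\left(G \right)} = G^{2}$
$p{\left(N,c \right)} = 6$ ($p{\left(N,c \right)} = 3 + 3 = 6$)
$E = -12$ ($E = -9 + \left(1^{2} \left(-5\right) + 2\right) = -9 + \left(1 \left(-5\right) + 2\right) = -9 + \left(-5 + 2\right) = -9 - 3 = -12$)
$\left(E - 84\right) \left(-112 + \left(p{\left(1,4 \right)} 6 - 4\right)\right) \left(-11973\right) = \left(-12 - 84\right) \left(-112 + \left(6 \cdot 6 - 4\right)\right) \left(-11973\right) = \left(-12 - 84\right) \left(-112 + \left(36 - 4\right)\right) \left(-11973\right) = \left(-12 - 84\right) \left(-112 + 32\right) \left(-11973\right) = \left(-96\right) \left(-80\right) \left(-11973\right) = 7680 \left(-11973\right) = -91952640$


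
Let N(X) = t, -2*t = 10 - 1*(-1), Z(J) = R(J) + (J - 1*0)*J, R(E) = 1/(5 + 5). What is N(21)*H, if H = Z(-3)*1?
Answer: -1001/20 ≈ -50.050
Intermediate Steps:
R(E) = 1/10
Z(J) = 1/10 + J**2 (Z(J) = 1/10 + (J - 1*0)*J = 1/10 + (J + 0)*J = 1/10 + J*J = 1/10 + J**2)
t = -11/2 (t = -(10 - 1*(-1))/2 = -(10 + 1)/2 = -1/2*11 = -11/2 ≈ -5.5000)
N(X) = -11/2
H = 91/10 (H = (1/10 + (-3)**2)*1 = (1/10 + 9)*1 = (91/10)*1 = 91/10 ≈ 9.1000)
N(21)*H = -11/2*91/10 = -1001/20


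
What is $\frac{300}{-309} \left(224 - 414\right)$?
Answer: $\frac{19000}{103} \approx 184.47$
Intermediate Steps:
$\frac{300}{-309} \left(224 - 414\right) = 300 \left(- \frac{1}{309}\right) \left(-190\right) = \left(- \frac{100}{103}\right) \left(-190\right) = \frac{19000}{103}$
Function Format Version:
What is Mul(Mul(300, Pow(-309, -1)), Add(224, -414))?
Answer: Rational(19000, 103) ≈ 184.47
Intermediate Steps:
Mul(Mul(300, Pow(-309, -1)), Add(224, -414)) = Mul(Mul(300, Rational(-1, 309)), -190) = Mul(Rational(-100, 103), -190) = Rational(19000, 103)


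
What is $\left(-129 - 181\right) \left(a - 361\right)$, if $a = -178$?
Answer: $167090$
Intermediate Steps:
$\left(-129 - 181\right) \left(a - 361\right) = \left(-129 - 181\right) \left(-178 - 361\right) = \left(-310\right) \left(-539\right) = 167090$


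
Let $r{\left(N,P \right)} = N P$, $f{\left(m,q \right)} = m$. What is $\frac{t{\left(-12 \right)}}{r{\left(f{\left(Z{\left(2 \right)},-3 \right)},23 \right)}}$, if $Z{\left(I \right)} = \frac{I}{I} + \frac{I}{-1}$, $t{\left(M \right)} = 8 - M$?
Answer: $- \frac{20}{23} \approx -0.86957$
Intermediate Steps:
$Z{\left(I \right)} = 1 - I$ ($Z{\left(I \right)} = 1 + I \left(-1\right) = 1 - I$)
$\frac{t{\left(-12 \right)}}{r{\left(f{\left(Z{\left(2 \right)},-3 \right)},23 \right)}} = \frac{8 - -12}{\left(1 - 2\right) 23} = \frac{8 + 12}{\left(1 - 2\right) 23} = \frac{20}{\left(-1\right) 23} = \frac{20}{-23} = 20 \left(- \frac{1}{23}\right) = - \frac{20}{23}$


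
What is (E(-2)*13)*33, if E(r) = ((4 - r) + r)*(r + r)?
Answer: -6864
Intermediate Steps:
E(r) = 8*r (E(r) = 4*(2*r) = 8*r)
(E(-2)*13)*33 = ((8*(-2))*13)*33 = -16*13*33 = -208*33 = -6864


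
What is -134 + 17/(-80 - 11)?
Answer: -12211/91 ≈ -134.19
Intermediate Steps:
-134 + 17/(-80 - 11) = -134 + 17/(-91) = -134 - 1/91*17 = -134 - 17/91 = -12211/91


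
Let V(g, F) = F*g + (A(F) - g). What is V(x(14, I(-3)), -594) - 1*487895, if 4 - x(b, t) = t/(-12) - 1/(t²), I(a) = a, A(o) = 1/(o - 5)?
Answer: -10570508111/21564 ≈ -4.9019e+5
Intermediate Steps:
A(o) = 1/(-5 + o)
x(b, t) = 4 + t⁻² + t/12 (x(b, t) = 4 - (t/(-12) - 1/(t²)) = 4 - (t*(-1/12) - 1/t²) = 4 - (-t/12 - 1/t²) = 4 - (-1/t² - t/12) = 4 + (t⁻² + t/12) = 4 + t⁻² + t/12)
V(g, F) = 1/(-5 + F) - g + F*g (V(g, F) = F*g + (1/(-5 + F) - g) = 1/(-5 + F) - g + F*g)
V(x(14, I(-3)), -594) - 1*487895 = (1 + (4 + (-3)⁻² + (1/12)*(-3))*(-1 - 594)*(-5 - 594))/(-5 - 594) - 1*487895 = (1 + (4 + ⅑ - ¼)*(-595)*(-599))/(-599) - 487895 = -(1 + (139/36)*(-595)*(-599))/599 - 487895 = -(1 + 49540295/36)/599 - 487895 = -1/599*49540331/36 - 487895 = -49540331/21564 - 487895 = -10570508111/21564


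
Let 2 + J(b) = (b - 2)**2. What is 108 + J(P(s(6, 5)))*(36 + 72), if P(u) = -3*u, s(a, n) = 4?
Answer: 21060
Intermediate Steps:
J(b) = -2 + (-2 + b)**2 (J(b) = -2 + (b - 2)**2 = -2 + (-2 + b)**2)
108 + J(P(s(6, 5)))*(36 + 72) = 108 + (-2 + (-2 - 3*4)**2)*(36 + 72) = 108 + (-2 + (-2 - 12)**2)*108 = 108 + (-2 + (-14)**2)*108 = 108 + (-2 + 196)*108 = 108 + 194*108 = 108 + 20952 = 21060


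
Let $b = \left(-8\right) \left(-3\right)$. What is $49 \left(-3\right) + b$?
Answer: $-123$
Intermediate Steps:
$b = 24$
$49 \left(-3\right) + b = 49 \left(-3\right) + 24 = -147 + 24 = -123$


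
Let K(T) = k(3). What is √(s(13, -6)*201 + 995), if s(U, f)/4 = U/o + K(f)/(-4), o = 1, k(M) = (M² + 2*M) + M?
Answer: √7829 ≈ 88.482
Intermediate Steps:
k(M) = M² + 3*M
K(T) = 18 (K(T) = 3*(3 + 3) = 3*6 = 18)
s(U, f) = -18 + 4*U (s(U, f) = 4*(U/1 + 18/(-4)) = 4*(U*1 + 18*(-¼)) = 4*(U - 9/2) = 4*(-9/2 + U) = -18 + 4*U)
√(s(13, -6)*201 + 995) = √((-18 + 4*13)*201 + 995) = √((-18 + 52)*201 + 995) = √(34*201 + 995) = √(6834 + 995) = √7829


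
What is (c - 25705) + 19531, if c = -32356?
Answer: -38530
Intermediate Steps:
(c - 25705) + 19531 = (-32356 - 25705) + 19531 = -58061 + 19531 = -38530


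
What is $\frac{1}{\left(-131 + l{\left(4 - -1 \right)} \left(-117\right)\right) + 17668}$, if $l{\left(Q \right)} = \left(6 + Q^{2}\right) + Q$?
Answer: $\frac{1}{13325} \approx 7.5047 \cdot 10^{-5}$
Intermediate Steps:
$l{\left(Q \right)} = 6 + Q + Q^{2}$
$\frac{1}{\left(-131 + l{\left(4 - -1 \right)} \left(-117\right)\right) + 17668} = \frac{1}{\left(-131 + \left(6 + \left(4 - -1\right) + \left(4 - -1\right)^{2}\right) \left(-117\right)\right) + 17668} = \frac{1}{\left(-131 + \left(6 + \left(4 + 1\right) + \left(4 + 1\right)^{2}\right) \left(-117\right)\right) + 17668} = \frac{1}{\left(-131 + \left(6 + 5 + 5^{2}\right) \left(-117\right)\right) + 17668} = \frac{1}{\left(-131 + \left(6 + 5 + 25\right) \left(-117\right)\right) + 17668} = \frac{1}{\left(-131 + 36 \left(-117\right)\right) + 17668} = \frac{1}{\left(-131 - 4212\right) + 17668} = \frac{1}{-4343 + 17668} = \frac{1}{13325}$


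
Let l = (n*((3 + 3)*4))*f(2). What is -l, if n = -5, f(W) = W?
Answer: 240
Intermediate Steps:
l = -240 (l = -5*(3 + 3)*4*2 = -30*4*2 = -5*24*2 = -120*2 = -240)
-l = -1*(-240) = 240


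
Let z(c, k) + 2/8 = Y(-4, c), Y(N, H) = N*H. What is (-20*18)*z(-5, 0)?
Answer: -7110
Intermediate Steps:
Y(N, H) = H*N
z(c, k) = -1/4 - 4*c (z(c, k) = -1/4 + c*(-4) = -1/4 - 4*c)
(-20*18)*z(-5, 0) = (-20*18)*(-1/4 - 4*(-5)) = -360*(-1/4 + 20) = -360*79/4 = -7110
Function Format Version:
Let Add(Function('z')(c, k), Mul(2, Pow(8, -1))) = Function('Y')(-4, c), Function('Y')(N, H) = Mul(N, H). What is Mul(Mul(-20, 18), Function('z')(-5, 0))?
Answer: -7110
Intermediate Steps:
Function('Y')(N, H) = Mul(H, N)
Function('z')(c, k) = Add(Rational(-1, 4), Mul(-4, c)) (Function('z')(c, k) = Add(Rational(-1, 4), Mul(c, -4)) = Add(Rational(-1, 4), Mul(-4, c)))
Mul(Mul(-20, 18), Function('z')(-5, 0)) = Mul(Mul(-20, 18), Add(Rational(-1, 4), Mul(-4, -5))) = Mul(-360, Add(Rational(-1, 4), 20)) = Mul(-360, Rational(79, 4)) = -7110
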